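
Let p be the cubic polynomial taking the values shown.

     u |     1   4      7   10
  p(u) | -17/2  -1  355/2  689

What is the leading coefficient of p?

Write p(u) = au^3 + bu^2 + cu + d. Substituting each data point gives a linear system:
  a + b + c + d = -17/2
  64a + 16b + 4c + d = -1
  343a + 49b + 7c + d = 355/2
  1000a + 100b + 10c + d = 689
Solving the system yields a = 1, b = -5/2, c = -6, d = -1.
So p(u) = u³ - (5/2)u² - 6u - 1.
The leading coefficient is 1.

1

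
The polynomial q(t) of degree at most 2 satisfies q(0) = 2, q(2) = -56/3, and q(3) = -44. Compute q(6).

-180

Using the Lagrange interpolation formula with nodes 0, 2, 3:
  L_0(t) = (t - 2)(t - 3) / 6
  L_1(t) = t(t - 3) / -2
  L_2(t) = t(t - 2) / 3
Then q(t) = 2·L_0(t) - 56/3·L_1(t) - 44·L_2(t).
Expanding and collecting terms gives q(t) = -5t^2 - (1/3)t + 2.
Evaluating at t = 6: q(6) = -180.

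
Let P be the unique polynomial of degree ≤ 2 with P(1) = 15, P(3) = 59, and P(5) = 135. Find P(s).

P(s) = 4s^2 + 6s + 5

Write P(s) = as^2 + bs + c. Substituting each data point gives a linear system:
  a + b + c = 15
  9a + 3b + c = 59
  25a + 5b + c = 135
Solving the system yields a = 4, b = 6, c = 5.
So P(s) = 4s² + 6s + 5.
Check: P(3) = 59. ✓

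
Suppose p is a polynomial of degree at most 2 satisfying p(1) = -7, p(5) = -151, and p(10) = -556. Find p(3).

-59

Write p(n) = an^2 + bn + c. Substituting each data point gives a linear system:
  a + b + c = -7
  25a + 5b + c = -151
  100a + 10b + c = -556
Solving the system yields a = -5, b = -6, c = 4.
So p(n) = -5n^2 - 6n + 4.
Then p(3) = -59.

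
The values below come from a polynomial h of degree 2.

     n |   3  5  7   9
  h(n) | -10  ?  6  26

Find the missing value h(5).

The 3 known points determine the degree-2 polynomial uniquely.
Write h(n) = an^2 + bn + c. Substituting each data point gives a linear system:
  9a + 3b + c = -10
  49a + 7b + c = 6
  81a + 9b + c = 26
Solving the system yields a = 1, b = -6, c = -1.
So h(n) = n^2 - 6n - 1.
Then h(5) = -6.

-6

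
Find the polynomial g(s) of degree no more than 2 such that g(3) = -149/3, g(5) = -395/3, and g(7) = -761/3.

g(s) = -5s^2 - s - 5/3

Write g(s) = as^2 + bs + c. Substituting each data point gives a linear system:
  9a + 3b + c = -149/3
  25a + 5b + c = -395/3
  49a + 7b + c = -761/3
Solving the system yields a = -5, b = -1, c = -5/3.
So g(s) = -5s² - s - 5/3.
Check: g(3) = -149/3. ✓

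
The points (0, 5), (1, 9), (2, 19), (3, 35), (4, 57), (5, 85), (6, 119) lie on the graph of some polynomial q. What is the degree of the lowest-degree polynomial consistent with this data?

Forward differences of the values at t = 0, 1, 2, 3, 4, 5, 6:
  q  : 5  9  19  35  57  85  119
  Δ  : 4  10  16  22  28  34
  Δ^2: 6  6  6  6  6
  Δ^3: 0  0  0  0
  Δ^4: 0  0  0
  Δ^5: 0  0
  Δ^6: 0
The second differences are constant (6) and nonzero, while all higher differences vanish, so the minimal degree is 2.

2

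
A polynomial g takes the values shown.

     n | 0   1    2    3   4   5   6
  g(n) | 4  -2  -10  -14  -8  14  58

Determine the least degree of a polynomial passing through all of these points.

3

Forward differences of the values at n = 0, 1, 2, 3, 4, 5, 6:
  g  : 4  -2  -10  -14  -8  14  58
  Δ  : -6  -8  -4  6  22  44
  Δ^2: -2  4  10  16  22
  Δ^3: 6  6  6  6
  Δ^4: 0  0  0
  Δ^5: 0  0
  Δ^6: 0
The third differences are constant (6) and nonzero, while all higher differences vanish, so the minimal degree is 3.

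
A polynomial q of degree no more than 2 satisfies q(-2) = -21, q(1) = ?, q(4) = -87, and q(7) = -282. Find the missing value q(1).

0

The 3 known points determine the degree-2 polynomial uniquely.
Write q(s) = as^2 + bs + c. Substituting each data point gives a linear system:
  4a - 2b + c = -21
  16a + 4b + c = -87
  49a + 7b + c = -282
Solving the system yields a = -6, b = 1, c = 5.
So q(s) = -6s^2 + s + 5.
Then q(1) = 0.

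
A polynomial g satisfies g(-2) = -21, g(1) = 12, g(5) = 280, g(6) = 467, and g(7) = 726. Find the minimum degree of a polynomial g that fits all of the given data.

3

Divided differences on the nodes -2, 1, 5, 6, 7:
  order 0: -21  12  280  467  726
  order 1: 11  67  187  259
  order 2: 8  24  36
  order 3: 2  2
  order 4: 0
The order-3 divided differences are all 2 (nonzero) and every higher order vanishes, so the data lies on a polynomial of degree exactly 3.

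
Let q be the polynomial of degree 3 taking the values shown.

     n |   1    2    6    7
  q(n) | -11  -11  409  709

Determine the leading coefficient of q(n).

Write q(n) = an^3 + bn^2 + cn + d. Substituting each data point gives a linear system:
  a + b + c + d = -11
  8a + 4b + 2c + d = -11
  216a + 36b + 6c + d = 409
  343a + 49b + 7c + d = 709
Solving the system yields a = 3, b = -6, c = -3, d = -5.
So q(n) = 3n^3 - 6n^2 - 3n - 5.
The leading coefficient is 3.

3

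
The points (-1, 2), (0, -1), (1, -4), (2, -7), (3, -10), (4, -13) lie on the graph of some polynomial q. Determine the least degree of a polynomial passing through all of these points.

Forward differences of the values at u = -1, 0, 1, 2, 3, 4:
  q  : 2  -1  -4  -7  -10  -13
  Δ  : -3  -3  -3  -3  -3
  Δ^2: 0  0  0  0
  Δ^3: 0  0  0
  Δ^4: 0  0
  Δ^5: 0
The first differences are constant (-3) and nonzero, while all higher differences vanish, so the minimal degree is 1.

1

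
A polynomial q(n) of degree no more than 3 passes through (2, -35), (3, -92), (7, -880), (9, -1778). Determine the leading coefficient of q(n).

Write q(n) = an^3 + bn^2 + cn + d. Substituting each data point gives a linear system:
  8a + 4b + 2c + d = -35
  27a + 9b + 3c + d = -92
  343a + 49b + 7c + d = -880
  729a + 81b + 9c + d = -1778
Solving the system yields a = -2, b = -4, c = 1, d = -5.
So q(n) = -2n³ - 4n² + n - 5.
The leading coefficient is -2.

-2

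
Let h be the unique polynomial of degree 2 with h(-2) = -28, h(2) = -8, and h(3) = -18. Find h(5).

-56

Write h(n) = an^2 + bn + c. Substituting each data point gives a linear system:
  4a - 2b + c = -28
  4a + 2b + c = -8
  9a + 3b + c = -18
Solving the system yields a = -3, b = 5, c = -6.
So h(n) = -3n^2 + 5n - 6.
Then h(5) = -56.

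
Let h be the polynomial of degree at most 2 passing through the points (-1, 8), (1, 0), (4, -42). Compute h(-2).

Using the Lagrange interpolation formula with nodes -1, 1, 4:
  L_0(u) = (u - 1)(u - 4) / 10
  L_1(u) = (u + 1)(u - 4) / -6
  L_2(u) = (u + 1)(u - 1) / 15
Then h(u) = 8·L_0(u) + 0·L_1(u) - 42·L_2(u).
Expanding and collecting terms gives h(u) = -2u^2 - 4u + 6.
Evaluating at u = -2: h(-2) = 6.

6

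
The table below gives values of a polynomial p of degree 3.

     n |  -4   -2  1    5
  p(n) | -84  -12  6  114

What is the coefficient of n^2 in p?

Write p(n) = an^3 + bn^2 + cn + d. Substituting each data point gives a linear system:
  -64a + 16b - 4c + d = -84
  -8a + 4b - 2c + d = -12
  a + b + c + d = 6
  125a + 25b + 5c + d = 114
Solving the system yields a = 1, b = -1, c = 2, d = 4.
So p(n) = n^3 - n^2 + 2n + 4.
The coefficient of n^2 is -1.

-1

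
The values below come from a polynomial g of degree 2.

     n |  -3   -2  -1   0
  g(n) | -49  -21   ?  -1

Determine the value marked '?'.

The 3 known points determine the degree-2 polynomial uniquely.
Write g(n) = an^2 + bn + c. Substituting each data point gives a linear system:
  9a - 3b + c = -49
  4a - 2b + c = -21
  c = -1
Solving the system yields a = -6, b = -2, c = -1.
So g(n) = -6n^2 - 2n - 1.
Then g(-1) = -5.

-5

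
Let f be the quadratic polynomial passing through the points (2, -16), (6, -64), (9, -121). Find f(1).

-9

Write f(x) = ax^2 + bx + c. Substituting each data point gives a linear system:
  4a + 2b + c = -16
  36a + 6b + c = -64
  81a + 9b + c = -121
Solving the system yields a = -1, b = -4, c = -4.
So f(x) = -x² - 4x - 4.
Then f(1) = -9.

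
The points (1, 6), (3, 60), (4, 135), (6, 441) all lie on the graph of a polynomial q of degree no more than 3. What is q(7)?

Write q(t) = at^3 + bt^2 + ct + d. Substituting each data point gives a linear system:
  a + b + c + d = 6
  27a + 9b + 3c + d = 60
  64a + 16b + 4c + d = 135
  216a + 36b + 6c + d = 441
Solving the system yields a = 2, b = 0, c = 1, d = 3.
So q(t) = 2t^3 + t + 3.
Then q(7) = 696.

696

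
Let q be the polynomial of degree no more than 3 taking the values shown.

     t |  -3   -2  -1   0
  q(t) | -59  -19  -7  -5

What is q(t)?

Using the Lagrange interpolation formula with nodes -3, -2, -1, 0:
  L_0(t) = (t + 2)(t + 1)t / -6
  L_1(t) = (t + 3)(t + 1)t / 2
  L_2(t) = (t + 3)(t + 2)t / -2
  L_3(t) = (t + 3)(t + 2)(t + 1) / 6
Then q(t) = -59·L_0(t) - 19·L_1(t) - 7·L_2(t) - 5·L_3(t).
Expanding and collecting terms gives q(t) = 3t^3 + 4t^2 + 3t - 5.
Check: q(-2) = -19. ✓

q(t) = 3t^3 + 4t^2 + 3t - 5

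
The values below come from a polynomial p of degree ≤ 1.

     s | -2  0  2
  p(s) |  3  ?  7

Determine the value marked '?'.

On equispaced nodes a degree-1 polynomial has vanishing second forward difference, so
  p(-2) - 2·p(0) + p(2) = 0.
Substituting the known values and solving for p(0):
  -2·p(0) = -10
  p(0) = 5.

5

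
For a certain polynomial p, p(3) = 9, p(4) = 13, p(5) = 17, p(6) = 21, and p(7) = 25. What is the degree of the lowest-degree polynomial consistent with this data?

1

Forward differences of the values at s = 3, 4, 5, 6, 7:
  p  : 9  13  17  21  25
  Δ  : 4  4  4  4
  Δ^2: 0  0  0
  Δ^3: 0  0
  Δ^4: 0
The first differences are constant (4) and nonzero, while all higher differences vanish, so the minimal degree is 1.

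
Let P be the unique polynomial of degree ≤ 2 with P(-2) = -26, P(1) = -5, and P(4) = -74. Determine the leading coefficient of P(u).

-5

Write P(u) = au^2 + bu + c. Substituting each data point gives a linear system:
  4a - 2b + c = -26
  a + b + c = -5
  16a + 4b + c = -74
Solving the system yields a = -5, b = 2, c = -2.
So P(u) = -5u^2 + 2u - 2.
The leading coefficient is -5.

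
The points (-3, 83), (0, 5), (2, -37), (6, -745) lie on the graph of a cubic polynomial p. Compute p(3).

Write p(t) = at^3 + bt^2 + ct + d. Substituting each data point gives a linear system:
  -27a + 9b - 3c + d = 83
  d = 5
  8a + 4b + 2c + d = -37
  216a + 36b + 6c + d = -745
Solving the system yields a = -3, b = -2, c = -5, d = 5.
So p(t) = -3t³ - 2t² - 5t + 5.
Then p(3) = -109.

-109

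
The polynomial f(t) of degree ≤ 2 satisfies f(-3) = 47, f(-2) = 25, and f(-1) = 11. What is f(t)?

Using the Lagrange interpolation formula with nodes -3, -2, -1:
  L_0(t) = (t + 2)(t + 1) / 2
  L_1(t) = (t + 3)(t + 1) / -1
  L_2(t) = (t + 3)(t + 2) / 2
Then f(t) = 47·L_0(t) + 25·L_1(t) + 11·L_2(t).
Expanding and collecting terms gives f(t) = 4t^2 - 2t + 5.
Check: f(-1) = 11. ✓

f(t) = 4t^2 - 2t + 5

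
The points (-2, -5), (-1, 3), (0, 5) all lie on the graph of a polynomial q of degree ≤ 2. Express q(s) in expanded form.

Using the Lagrange interpolation formula with nodes -2, -1, 0:
  L_0(s) = (s + 1)s / 2
  L_1(s) = (s + 2)s / -1
  L_2(s) = (s + 2)(s + 1) / 2
Then q(s) = -5·L_0(s) + 3·L_1(s) + 5·L_2(s).
Expanding and collecting terms gives q(s) = -3s^2 - s + 5.
Check: q(-2) = -5. ✓

q(s) = -3s^2 - s + 5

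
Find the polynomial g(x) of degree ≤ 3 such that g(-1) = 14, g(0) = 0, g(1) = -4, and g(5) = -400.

g(x) = -4x^3 + 5x^2 - 5x

Write g(x) = ax^3 + bx^2 + cx + d. Substituting each data point gives a linear system:
  -a + b - c + d = 14
  d = 0
  a + b + c + d = -4
  125a + 25b + 5c + d = -400
Solving the system yields a = -4, b = 5, c = -5, d = 0.
So g(x) = -4x³ + 5x² - 5x.
Check: g(1) = -4. ✓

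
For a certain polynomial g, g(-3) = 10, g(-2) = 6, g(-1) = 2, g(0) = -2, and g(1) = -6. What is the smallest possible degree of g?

1

Forward differences of the values at u = -3, -2, -1, 0, 1:
  g  : 10  6  2  -2  -6
  Δ  : -4  -4  -4  -4
  Δ^2: 0  0  0
  Δ^3: 0  0
  Δ^4: 0
The first differences are constant (-4) and nonzero, while all higher differences vanish, so the minimal degree is 1.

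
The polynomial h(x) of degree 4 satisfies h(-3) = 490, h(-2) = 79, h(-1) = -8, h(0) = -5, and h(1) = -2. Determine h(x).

h(x) = 6x^4 - 3x^3 - 6x^2 + 6x - 5

Write h(x) = ax^4 + bx^3 + cx^2 + dx + e. Substituting each data point gives a linear system:
  81a - 27b + 9c - 3d + e = 490
  16a - 8b + 4c - 2d + e = 79
  a - b + c - d + e = -8
  e = -5
  a + b + c + d + e = -2
Solving the system yields a = 6, b = -3, c = -6, d = 6, e = -5.
So h(x) = 6x^4 - 3x^3 - 6x^2 + 6x - 5.
Check: h(0) = -5. ✓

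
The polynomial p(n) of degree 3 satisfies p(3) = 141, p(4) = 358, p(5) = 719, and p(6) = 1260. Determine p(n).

Write p(n) = an^3 + bn^2 + cn + d. Substituting each data point gives a linear system:
  27a + 9b + 3c + d = 141
  64a + 16b + 4c + d = 358
  125a + 25b + 5c + d = 719
  216a + 36b + 6c + d = 1260
Solving the system yields a = 6, b = 0, c = -5, d = -6.
So p(n) = 6n³ - 5n - 6.
Check: p(5) = 719. ✓

p(n) = 6n^3 - 5n - 6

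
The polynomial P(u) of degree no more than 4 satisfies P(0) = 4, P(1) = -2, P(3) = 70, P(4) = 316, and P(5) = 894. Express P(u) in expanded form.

P(u) = 2u^4 - 2u^3 - 4u^2 - 2u + 4

Using the Lagrange interpolation formula with nodes 0, 1, 3, 4, 5:
  L_0(u) = (u - 1)(u - 3)(u - 4)(u - 5) / 60
  L_1(u) = u(u - 3)(u - 4)(u - 5) / -24
  L_2(u) = u(u - 1)(u - 4)(u - 5) / 12
  L_3(u) = u(u - 1)(u - 3)(u - 5) / -12
  L_4(u) = u(u - 1)(u - 3)(u - 4) / 40
Then P(u) = 4·L_0(u) - 2·L_1(u) + 70·L_2(u) + 316·L_3(u) + 894·L_4(u).
Expanding and collecting terms gives P(u) = 2u^4 - 2u^3 - 4u^2 - 2u + 4.
Check: P(1) = -2. ✓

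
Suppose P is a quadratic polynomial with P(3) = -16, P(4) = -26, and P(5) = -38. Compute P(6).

-52

Write P(x) = ax^2 + bx + c. Substituting each data point gives a linear system:
  9a + 3b + c = -16
  16a + 4b + c = -26
  25a + 5b + c = -38
Solving the system yields a = -1, b = -3, c = 2.
So P(x) = -x^2 - 3x + 2.
Then P(6) = -52.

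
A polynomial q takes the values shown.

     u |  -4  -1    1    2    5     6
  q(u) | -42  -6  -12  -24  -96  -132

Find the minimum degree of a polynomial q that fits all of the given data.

Divided differences on the nodes -4, -1, 1, 2, 5, 6:
  order 0: -42  -6  -12  -24  -96  -132
  order 1: 12  -3  -12  -24  -36
  order 2: -3  -3  -3  -3
  order 3: 0  0  0
  order 4: 0  0
  order 5: 0
The order-2 divided differences are all -3 (nonzero) and every higher order vanishes, so the data lies on a polynomial of degree exactly 2.

2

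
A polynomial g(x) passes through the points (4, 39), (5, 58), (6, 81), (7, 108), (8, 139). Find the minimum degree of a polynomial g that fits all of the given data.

2

Forward differences of the values at x = 4, 5, 6, 7, 8:
  g  : 39  58  81  108  139
  Δ  : 19  23  27  31
  Δ^2: 4  4  4
  Δ^3: 0  0
  Δ^4: 0
The second differences are constant (4) and nonzero, while all higher differences vanish, so the minimal degree is 2.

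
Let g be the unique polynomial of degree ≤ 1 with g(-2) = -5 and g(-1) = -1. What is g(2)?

Write g(t) = at + b. Substituting each data point gives a linear system:
  -2a + b = -5
  -a + b = -1
Solving the system yields a = 4, b = 3.
So g(t) = 4t + 3.
Then g(2) = 11.

11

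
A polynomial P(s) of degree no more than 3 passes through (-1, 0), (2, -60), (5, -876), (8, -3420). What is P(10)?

-6556

Write P(s) = as^3 + bs^2 + cs + d. Substituting each data point gives a linear system:
  -a + b - c + d = 0
  8a + 4b + 2c + d = -60
  125a + 25b + 5c + d = -876
  512a + 64b + 8c + d = -3420
Solving the system yields a = -6, b = -6, c = 4, d = 4.
So P(s) = -6s³ - 6s² + 4s + 4.
Then P(10) = -6556.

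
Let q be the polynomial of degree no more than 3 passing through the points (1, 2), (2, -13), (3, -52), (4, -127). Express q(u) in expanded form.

q(u) = -2u^3 - u + 5

Write q(u) = au^3 + bu^2 + cu + d. Substituting each data point gives a linear system:
  a + b + c + d = 2
  8a + 4b + 2c + d = -13
  27a + 9b + 3c + d = -52
  64a + 16b + 4c + d = -127
Solving the system yields a = -2, b = 0, c = -1, d = 5.
So q(u) = -2u^3 - u + 5.
Check: q(3) = -52. ✓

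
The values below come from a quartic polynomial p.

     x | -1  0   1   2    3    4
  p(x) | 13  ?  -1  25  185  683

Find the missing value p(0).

-1

The 5 known points determine the degree-4 polynomial uniquely.
Write p(x) = ax^4 + bx^3 + cx^2 + dx + e. Substituting each data point gives a linear system:
  a - b + c - d + e = 13
  a + b + c + d + e = -1
  16a + 8b + 4c + 2d + e = 25
  81a + 27b + 9c + 3d + e = 185
  256a + 64b + 16c + 4d + e = 683
Solving the system yields a = 4, b = -6, c = 3, d = -1, e = -1.
So p(x) = 4x^4 - 6x^3 + 3x^2 - x - 1.
Then p(0) = -1.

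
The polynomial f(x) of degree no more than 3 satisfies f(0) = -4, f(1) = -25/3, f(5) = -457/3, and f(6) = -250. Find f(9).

-787

Using the Lagrange interpolation formula with nodes 0, 1, 5, 6:
  L_0(x) = (x - 1)(x - 5)(x - 6) / -30
  L_1(x) = x(x - 5)(x - 6) / 20
  L_2(x) = x(x - 1)(x - 6) / -20
  L_3(x) = x(x - 1)(x - 5) / 30
Then f(x) = -4·L_0(x) - 25/3·L_1(x) - 457/3·L_2(x) - 250·L_3(x).
Expanding and collecting terms gives f(x) = -x^3 - (1/3)x^2 - 3x - 4.
Evaluating at x = 9: f(9) = -787.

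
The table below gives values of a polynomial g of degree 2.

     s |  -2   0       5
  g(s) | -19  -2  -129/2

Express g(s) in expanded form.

Using the Lagrange interpolation formula with nodes -2, 0, 5:
  L_0(s) = s(s - 5) / 14
  L_1(s) = (s + 2)(s - 5) / -10
  L_2(s) = (s + 2)s / 35
Then g(s) = -19·L_0(s) - 2·L_1(s) - 129/2·L_2(s).
Expanding and collecting terms gives g(s) = -3s² + (5/2)s - 2.
Check: g(5) = -129/2. ✓

g(s) = -3s^2 + (5/2)s - 2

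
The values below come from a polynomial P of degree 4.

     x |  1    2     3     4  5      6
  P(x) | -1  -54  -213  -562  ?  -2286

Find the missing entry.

On equispaced nodes a degree-4 polynomial has vanishing fifth forward difference, so
  - P(1) + 5·P(2) - 10·P(3) + 10·P(4) - 5·P(5) + P(6) = 0.
Substituting the known values and solving for P(5):
  -5·P(5) = 6045
  P(5) = -1209.

-1209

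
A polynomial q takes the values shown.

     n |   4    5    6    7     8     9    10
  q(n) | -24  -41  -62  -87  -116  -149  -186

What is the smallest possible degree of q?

2

Forward differences of the values at n = 4, 5, 6, 7, 8, 9, 10:
  q  : -24  -41  -62  -87  -116  -149  -186
  Δ  : -17  -21  -25  -29  -33  -37
  Δ^2: -4  -4  -4  -4  -4
  Δ^3: 0  0  0  0
  Δ^4: 0  0  0
  Δ^5: 0  0
  Δ^6: 0
The second differences are constant (-4) and nonzero, while all higher differences vanish, so the minimal degree is 2.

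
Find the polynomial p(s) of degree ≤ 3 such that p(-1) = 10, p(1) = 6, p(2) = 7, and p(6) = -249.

p(s) = -2s^3 + 5s^2 + 3

Write p(s) = as^3 + bs^2 + cs + d. Substituting each data point gives a linear system:
  -a + b - c + d = 10
  a + b + c + d = 6
  8a + 4b + 2c + d = 7
  216a + 36b + 6c + d = -249
Solving the system yields a = -2, b = 5, c = 0, d = 3.
So p(s) = -2s^3 + 5s^2 + 3.
Check: p(2) = 7. ✓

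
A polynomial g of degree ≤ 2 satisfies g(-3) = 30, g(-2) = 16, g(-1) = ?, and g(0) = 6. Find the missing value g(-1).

The 3 known points determine the degree-2 polynomial uniquely.
Write g(t) = at^2 + bt + c. Substituting each data point gives a linear system:
  9a - 3b + c = 30
  4a - 2b + c = 16
  c = 6
Solving the system yields a = 3, b = 1, c = 6.
So g(t) = 3t^2 + t + 6.
Then g(-1) = 8.

8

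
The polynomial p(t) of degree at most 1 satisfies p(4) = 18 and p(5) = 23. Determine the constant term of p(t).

Write p(t) = at + b. Substituting each data point gives a linear system:
  4a + b = 18
  5a + b = 23
Solving the system yields a = 5, b = -2.
So p(t) = 5t - 2.
The constant term is -2.

-2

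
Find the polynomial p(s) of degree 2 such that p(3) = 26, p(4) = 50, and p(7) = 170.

p(s) = 4s^2 - 4s + 2

Write p(s) = as^2 + bs + c. Substituting each data point gives a linear system:
  9a + 3b + c = 26
  16a + 4b + c = 50
  49a + 7b + c = 170
Solving the system yields a = 4, b = -4, c = 2.
So p(s) = 4s^2 - 4s + 2.
Check: p(7) = 170. ✓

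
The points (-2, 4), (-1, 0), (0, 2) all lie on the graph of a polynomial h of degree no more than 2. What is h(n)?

Write h(n) = an^2 + bn + c. Substituting each data point gives a linear system:
  4a - 2b + c = 4
  a - b + c = 0
  c = 2
Solving the system yields a = 3, b = 5, c = 2.
So h(n) = 3n^2 + 5n + 2.
Check: h(0) = 2. ✓

h(n) = 3n^2 + 5n + 2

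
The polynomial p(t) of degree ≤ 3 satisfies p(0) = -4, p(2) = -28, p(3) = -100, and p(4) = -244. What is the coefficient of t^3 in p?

-4

Write p(t) = at^3 + bt^2 + ct + d. Substituting each data point gives a linear system:
  d = -4
  8a + 4b + 2c + d = -28
  27a + 9b + 3c + d = -100
  64a + 16b + 4c + d = -244
Solving the system yields a = -4, b = 0, c = 4, d = -4.
So p(t) = -4t^3 + 4t - 4.
The leading coefficient is -4.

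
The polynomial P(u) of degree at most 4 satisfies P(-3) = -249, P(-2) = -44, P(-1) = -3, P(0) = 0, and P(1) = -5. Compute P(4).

Write P(u) = au^4 + bu^3 + cu^2 + du + e. Substituting each data point gives a linear system:
  81a - 27b + 9c - 3d + e = -249
  16a - 8b + 4c - 2d + e = -44
  a - b + c - d + e = -3
  e = 0
  a + b + c + d + e = -5
Solving the system yields a = -4, b = -3, c = 0, d = 2, e = 0.
So P(u) = -4u⁴ - 3u³ + 2u.
Then P(4) = -1208.

-1208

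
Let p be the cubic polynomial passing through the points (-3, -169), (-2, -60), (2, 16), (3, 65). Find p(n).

p(n) = 4n^3 - 6n^2 + 3n + 2

Using the Lagrange interpolation formula with nodes -3, -2, 2, 3:
  L_0(n) = (n + 2)(n - 2)(n - 3) / -30
  L_1(n) = (n + 3)(n - 2)(n - 3) / 20
  L_2(n) = (n + 3)(n + 2)(n - 3) / -20
  L_3(n) = (n + 3)(n + 2)(n - 2) / 30
Then p(n) = -169·L_0(n) - 60·L_1(n) + 16·L_2(n) + 65·L_3(n).
Expanding and collecting terms gives p(n) = 4n^3 - 6n^2 + 3n + 2.
Check: p(-3) = -169. ✓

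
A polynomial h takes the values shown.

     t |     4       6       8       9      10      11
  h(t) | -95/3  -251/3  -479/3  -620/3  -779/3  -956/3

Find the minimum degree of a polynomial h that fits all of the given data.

2

Divided differences on the nodes 4, 6, 8, 9, 10, 11:
  order 0: -95/3  -251/3  -479/3  -620/3  -779/3  -956/3
  order 1: -26  -38  -47  -53  -59
  order 2: -3  -3  -3  -3
  order 3: 0  0  0
  order 4: 0  0
  order 5: 0
The order-2 divided differences are all -3 (nonzero) and every higher order vanishes, so the data lies on a polynomial of degree exactly 2.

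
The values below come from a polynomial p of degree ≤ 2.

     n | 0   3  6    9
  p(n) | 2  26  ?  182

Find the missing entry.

The 3 known points determine the degree-2 polynomial uniquely.
Write p(n) = an^2 + bn + c. Substituting each data point gives a linear system:
  c = 2
  9a + 3b + c = 26
  81a + 9b + c = 182
Solving the system yields a = 2, b = 2, c = 2.
So p(n) = 2n² + 2n + 2.
Then p(6) = 86.

86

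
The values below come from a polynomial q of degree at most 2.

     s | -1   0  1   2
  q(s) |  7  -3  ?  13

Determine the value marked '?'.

On equispaced nodes a degree-2 polynomial has vanishing third forward difference, so
  - q(-1) + 3·q(0) - 3·q(1) + q(2) = 0.
Substituting the known values and solving for q(1):
  -3·q(1) = 3
  q(1) = -1.

-1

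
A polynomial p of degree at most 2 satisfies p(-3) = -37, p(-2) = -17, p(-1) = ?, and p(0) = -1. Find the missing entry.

-5

The 3 known points determine the degree-2 polynomial uniquely.
Write p(n) = an^2 + bn + c. Substituting each data point gives a linear system:
  9a - 3b + c = -37
  4a - 2b + c = -17
  c = -1
Solving the system yields a = -4, b = 0, c = -1.
So p(n) = -4n² - 1.
Then p(-1) = -5.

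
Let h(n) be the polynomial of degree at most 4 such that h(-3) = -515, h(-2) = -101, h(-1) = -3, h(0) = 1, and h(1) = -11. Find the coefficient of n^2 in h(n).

-2

Write h(n) = an^4 + bn^3 + cn^2 + dn + e. Substituting each data point gives a linear system:
  81a - 27b + 9c - 3d + e = -515
  16a - 8b + 4c - 2d + e = -101
  a - b + c - d + e = -3
  e = 1
  a + b + c + d + e = -11
Solving the system yields a = -6, b = 1, c = -2, d = -5, e = 1.
So h(n) = -6n^4 + n^3 - 2n^2 - 5n + 1.
The coefficient of n^2 is -2.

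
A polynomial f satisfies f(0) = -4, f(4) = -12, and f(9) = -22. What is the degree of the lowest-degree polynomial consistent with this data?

1

Divided differences on the nodes 0, 4, 9:
  order 0: -4  -12  -22
  order 1: -2  -2
  order 2: 0
The order-1 divided differences are all -2 (nonzero) and every higher order vanishes, so the data lies on a polynomial of degree exactly 1.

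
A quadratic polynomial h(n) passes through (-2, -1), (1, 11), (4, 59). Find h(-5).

Using the Lagrange interpolation formula with nodes -2, 1, 4:
  L_0(n) = (n - 1)(n - 4) / 18
  L_1(n) = (n + 2)(n - 4) / -9
  L_2(n) = (n + 2)(n - 1) / 18
Then h(n) = -1·L_0(n) + 11·L_1(n) + 59·L_2(n).
Expanding and collecting terms gives h(n) = 2n² + 6n + 3.
Evaluating at n = -5: h(-5) = 23.

23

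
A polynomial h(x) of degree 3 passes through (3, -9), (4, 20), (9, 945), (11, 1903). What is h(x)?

Using the Lagrange interpolation formula with nodes 3, 4, 9, 11:
  L_0(x) = (x - 4)(x - 9)(x - 11) / -48
  L_1(x) = (x - 3)(x - 9)(x - 11) / 35
  L_2(x) = (x - 3)(x - 4)(x - 11) / -60
  L_3(x) = (x - 3)(x - 4)(x - 9) / 112
Then h(x) = -9·L_0(x) + 20·L_1(x) + 945·L_2(x) + 1903·L_3(x).
Expanding and collecting terms gives h(x) = 2x^3 - 6x^2 - 3x.
Check: h(3) = -9. ✓

h(x) = 2x^3 - 6x^2 - 3x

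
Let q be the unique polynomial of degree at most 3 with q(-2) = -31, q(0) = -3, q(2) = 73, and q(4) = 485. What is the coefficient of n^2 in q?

6

Write q(n) = an^3 + bn^2 + cn + d. Substituting each data point gives a linear system:
  -8a + 4b - 2c + d = -31
  d = -3
  8a + 4b + 2c + d = 73
  64a + 16b + 4c + d = 485
Solving the system yields a = 6, b = 6, c = 2, d = -3.
So q(n) = 6n^3 + 6n^2 + 2n - 3.
The coefficient of n^2 is 6.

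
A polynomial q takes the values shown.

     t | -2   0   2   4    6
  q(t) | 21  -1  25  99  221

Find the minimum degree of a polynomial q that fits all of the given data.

2

Forward differences of the values at t = -2, 0, 2, 4, 6:
  q  : 21  -1  25  99  221
  Δ  : -22  26  74  122
  Δ^2: 48  48  48
  Δ^3: 0  0
  Δ^4: 0
The second differences are constant (48) and nonzero, while all higher differences vanish, so the minimal degree is 2.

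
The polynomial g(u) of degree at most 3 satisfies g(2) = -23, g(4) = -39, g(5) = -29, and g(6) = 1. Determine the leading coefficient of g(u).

1

Write g(u) = au^3 + bu^2 + cu + d. Substituting each data point gives a linear system:
  8a + 4b + 2c + d = -23
  64a + 16b + 4c + d = -39
  125a + 25b + 5c + d = -29
  216a + 36b + 6c + d = 1
Solving the system yields a = 1, b = -5, c = -6, d = 1.
So g(u) = u^3 - 5u^2 - 6u + 1.
The leading coefficient is 1.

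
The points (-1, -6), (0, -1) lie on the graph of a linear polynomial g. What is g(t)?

g(t) = 5t - 1

Write g(t) = at + b. Substituting each data point gives a linear system:
  -a + b = -6
  b = -1
Solving the system yields a = 5, b = -1.
So g(t) = 5t - 1.
Check: g(-1) = -6. ✓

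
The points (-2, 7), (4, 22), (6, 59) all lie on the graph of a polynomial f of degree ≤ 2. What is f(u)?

Write f(u) = au^2 + bu + c. Substituting each data point gives a linear system:
  4a - 2b + c = 7
  16a + 4b + c = 22
  36a + 6b + c = 59
Solving the system yields a = 2, b = -3/2, c = -4.
So f(u) = 2u^2 - (3/2)u - 4.
Check: f(4) = 22. ✓

f(u) = 2u^2 - (3/2)u - 4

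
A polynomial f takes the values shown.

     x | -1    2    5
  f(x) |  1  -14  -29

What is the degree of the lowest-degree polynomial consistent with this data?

Forward differences of the values at x = -1, 2, 5:
  f  : 1  -14  -29
  Δ  : -15  -15
  Δ^2: 0
The first differences are constant (-15) and nonzero, while all higher differences vanish, so the minimal degree is 1.

1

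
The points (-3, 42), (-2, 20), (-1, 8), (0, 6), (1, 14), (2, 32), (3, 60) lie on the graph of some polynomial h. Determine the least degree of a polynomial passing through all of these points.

2

Forward differences of the values at n = -3, -2, -1, 0, 1, 2, 3:
  h  : 42  20  8  6  14  32  60
  Δ  : -22  -12  -2  8  18  28
  Δ^2: 10  10  10  10  10
  Δ^3: 0  0  0  0
  Δ^4: 0  0  0
  Δ^5: 0  0
  Δ^6: 0
The second differences are constant (10) and nonzero, while all higher differences vanish, so the minimal degree is 2.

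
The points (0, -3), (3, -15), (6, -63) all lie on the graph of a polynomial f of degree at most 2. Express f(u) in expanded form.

f(u) = -2u^2 + 2u - 3

Write f(u) = au^2 + bu + c. Substituting each data point gives a linear system:
  c = -3
  9a + 3b + c = -15
  36a + 6b + c = -63
Solving the system yields a = -2, b = 2, c = -3.
So f(u) = -2u^2 + 2u - 3.
Check: f(6) = -63. ✓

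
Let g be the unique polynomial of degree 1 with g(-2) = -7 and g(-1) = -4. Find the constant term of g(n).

-1

Write g(n) = an + b. Substituting each data point gives a linear system:
  -2a + b = -7
  -a + b = -4
Solving the system yields a = 3, b = -1.
So g(n) = 3n - 1.
The constant term is -1.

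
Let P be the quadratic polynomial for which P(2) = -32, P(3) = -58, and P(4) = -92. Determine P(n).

Write P(n) = an^2 + bn + c. Substituting each data point gives a linear system:
  4a + 2b + c = -32
  9a + 3b + c = -58
  16a + 4b + c = -92
Solving the system yields a = -4, b = -6, c = -4.
So P(n) = -4n^2 - 6n - 4.
Check: P(4) = -92. ✓

P(n) = -4n^2 - 6n - 4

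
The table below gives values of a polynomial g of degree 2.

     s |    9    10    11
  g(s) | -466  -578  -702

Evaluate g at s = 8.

-366

Using the Lagrange interpolation formula with nodes 9, 10, 11:
  L_0(s) = (s - 10)(s - 11) / 2
  L_1(s) = (s - 9)(s - 11) / -1
  L_2(s) = (s - 9)(s - 10) / 2
Then g(s) = -466·L_0(s) - 578·L_1(s) - 702·L_2(s).
Expanding and collecting terms gives g(s) = -6s^2 + 2s + 2.
Evaluating at s = 8: g(8) = -366.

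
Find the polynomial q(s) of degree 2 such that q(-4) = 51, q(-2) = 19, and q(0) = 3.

q(s) = 2s^2 - 4s + 3

Write q(s) = as^2 + bs + c. Substituting each data point gives a linear system:
  16a - 4b + c = 51
  4a - 2b + c = 19
  c = 3
Solving the system yields a = 2, b = -4, c = 3.
So q(s) = 2s² - 4s + 3.
Check: q(-2) = 19. ✓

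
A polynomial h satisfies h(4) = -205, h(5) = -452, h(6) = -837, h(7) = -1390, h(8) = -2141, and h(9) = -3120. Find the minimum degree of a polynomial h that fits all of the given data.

Forward differences of the values at x = 4, 5, 6, 7, 8, 9:
  h  : -205  -452  -837  -1390  -2141  -3120
  Δ  : -247  -385  -553  -751  -979
  Δ^2: -138  -168  -198  -228
  Δ^3: -30  -30  -30
  Δ^4: 0  0
  Δ^5: 0
The third differences are constant (-30) and nonzero, while all higher differences vanish, so the minimal degree is 3.

3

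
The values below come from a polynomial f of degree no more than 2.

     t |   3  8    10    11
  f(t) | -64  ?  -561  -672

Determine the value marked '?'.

-369

The 3 known points determine the degree-2 polynomial uniquely.
Write f(t) = at^2 + bt + c. Substituting each data point gives a linear system:
  9a + 3b + c = -64
  100a + 10b + c = -561
  121a + 11b + c = -672
Solving the system yields a = -5, b = -6, c = -1.
So f(t) = -5t^2 - 6t - 1.
Then f(8) = -369.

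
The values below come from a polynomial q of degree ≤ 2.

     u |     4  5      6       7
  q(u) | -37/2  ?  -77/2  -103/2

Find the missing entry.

-55/2

The 3 known points determine the degree-2 polynomial uniquely.
Write q(u) = au^2 + bu + c. Substituting each data point gives a linear system:
  16a + 4b + c = -37/2
  36a + 6b + c = -77/2
  49a + 7b + c = -103/2
Solving the system yields a = -1, b = 0, c = -5/2.
So q(u) = -u^2 - 5/2.
Then q(5) = -55/2.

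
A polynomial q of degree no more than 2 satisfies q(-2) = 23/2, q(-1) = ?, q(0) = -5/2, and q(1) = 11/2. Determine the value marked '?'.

On equispaced nodes a degree-2 polynomial has vanishing third forward difference, so
  - q(-2) + 3·q(-1) - 3·q(0) + q(1) = 0.
Substituting the known values and solving for q(-1):
  3·q(-1) = -3/2
  q(-1) = -1/2.

-1/2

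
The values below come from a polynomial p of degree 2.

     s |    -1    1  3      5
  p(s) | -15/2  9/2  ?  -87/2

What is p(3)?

The 3 known points determine the degree-2 polynomial uniquely.
Write p(s) = as^2 + bs + c. Substituting each data point gives a linear system:
  a - b + c = -15/2
  a + b + c = 9/2
  25a + 5b + c = -87/2
Solving the system yields a = -3, b = 6, c = 3/2.
So p(s) = -3s^2 + 6s + 3/2.
Then p(3) = -15/2.

-15/2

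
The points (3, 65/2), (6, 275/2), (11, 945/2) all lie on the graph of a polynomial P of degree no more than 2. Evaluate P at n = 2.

27/2

Write P(n) = an^2 + bn + c. Substituting each data point gives a linear system:
  9a + 3b + c = 65/2
  36a + 6b + c = 275/2
  121a + 11b + c = 945/2
Solving the system yields a = 4, b = -1, c = -1/2.
So P(n) = 4n^2 - n - 1/2.
Then P(2) = 27/2.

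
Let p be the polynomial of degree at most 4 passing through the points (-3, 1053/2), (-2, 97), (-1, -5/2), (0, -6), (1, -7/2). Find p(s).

p(s) = 6s^4 - 3s^3 - 3s^2 + (5/2)s - 6

Using the Lagrange interpolation formula with nodes -3, -2, -1, 0, 1:
  L_0(s) = (s + 2)(s + 1)s(s - 1) / 24
  L_1(s) = (s + 3)(s + 1)s(s - 1) / -6
  L_2(s) = (s + 3)(s + 2)s(s - 1) / 4
  L_3(s) = (s + 3)(s + 2)(s + 1)(s - 1) / -6
  L_4(s) = (s + 3)(s + 2)(s + 1)s / 24
Then p(s) = 1053/2·L_0(s) + 97·L_1(s) - 5/2·L_2(s) - 6·L_3(s) - 7/2·L_4(s).
Expanding and collecting terms gives p(s) = 6s⁴ - 3s³ - 3s² + (5/2)s - 6.
Check: p(-1) = -5/2. ✓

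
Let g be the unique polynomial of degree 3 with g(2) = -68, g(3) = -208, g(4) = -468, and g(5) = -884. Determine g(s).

Write g(s) = as^3 + bs^2 + cs + d. Substituting each data point gives a linear system:
  8a + 4b + 2c + d = -68
  27a + 9b + 3c + d = -208
  64a + 16b + 4c + d = -468
  125a + 25b + 5c + d = -884
Solving the system yields a = -6, b = -6, c = 4, d = -4.
So g(s) = -6s^3 - 6s^2 + 4s - 4.
Check: g(4) = -468. ✓

g(s) = -6s^3 - 6s^2 + 4s - 4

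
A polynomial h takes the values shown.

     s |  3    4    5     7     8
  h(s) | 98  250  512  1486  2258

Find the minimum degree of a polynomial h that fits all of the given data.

3

Divided differences on the nodes 3, 4, 5, 7, 8:
  order 0: 98  250  512  1486  2258
  order 1: 152  262  487  772
  order 2: 55  75  95
  order 3: 5  5
  order 4: 0
The order-3 divided differences are all 5 (nonzero) and every higher order vanishes, so the data lies on a polynomial of degree exactly 3.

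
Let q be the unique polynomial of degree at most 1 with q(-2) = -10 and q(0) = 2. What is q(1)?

Using the Lagrange interpolation formula with nodes -2, 0:
  L_0(n) = n / -2
  L_1(n) = (n + 2) / 2
Then q(n) = -10·L_0(n) + 2·L_1(n).
Expanding and collecting terms gives q(n) = 6n + 2.
Evaluating at n = 1: q(1) = 8.

8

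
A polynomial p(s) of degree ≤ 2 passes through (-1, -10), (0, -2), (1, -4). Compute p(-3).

-56

Write p(s) = as^2 + bs + c. Substituting each data point gives a linear system:
  a - b + c = -10
  c = -2
  a + b + c = -4
Solving the system yields a = -5, b = 3, c = -2.
So p(s) = -5s² + 3s - 2.
Then p(-3) = -56.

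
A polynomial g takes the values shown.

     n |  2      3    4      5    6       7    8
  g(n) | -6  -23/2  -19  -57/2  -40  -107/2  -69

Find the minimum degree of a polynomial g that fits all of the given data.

Forward differences of the values at n = 2, 3, 4, 5, 6, 7, 8:
  g  : -6  -23/2  -19  -57/2  -40  -107/2  -69
  Δ  : -11/2  -15/2  -19/2  -23/2  -27/2  -31/2
  Δ^2: -2  -2  -2  -2  -2
  Δ^3: 0  0  0  0
  Δ^4: 0  0  0
  Δ^5: 0  0
  Δ^6: 0
The second differences are constant (-2) and nonzero, while all higher differences vanish, so the minimal degree is 2.

2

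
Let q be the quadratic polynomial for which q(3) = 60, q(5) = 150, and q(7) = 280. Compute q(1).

10

Forward differences of the values at s = 3, 5, 7:
  q  : 60  150  280
  Δ  : 90  130
  Δ^2: 40
The second differences are constant, confirming degree 2.
Interpolating (Newton forward form) and evaluating at s = 1 gives q(1) = 10.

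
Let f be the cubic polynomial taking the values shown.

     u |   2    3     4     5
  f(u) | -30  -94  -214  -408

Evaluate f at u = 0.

Write f(u) = au^3 + bu^2 + cu + d. Substituting each data point gives a linear system:
  8a + 4b + 2c + d = -30
  27a + 9b + 3c + d = -94
  64a + 16b + 4c + d = -214
  125a + 25b + 5c + d = -408
Solving the system yields a = -3, b = -1, c = -2, d = 2.
So f(u) = -3u^3 - u^2 - 2u + 2.
Then f(0) = 2.

2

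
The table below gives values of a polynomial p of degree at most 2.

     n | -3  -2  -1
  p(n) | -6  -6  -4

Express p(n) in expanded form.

Using the Lagrange interpolation formula with nodes -3, -2, -1:
  L_0(n) = (n + 2)(n + 1) / 2
  L_1(n) = (n + 3)(n + 1) / -1
  L_2(n) = (n + 3)(n + 2) / 2
Then p(n) = -6·L_0(n) - 6·L_1(n) - 4·L_2(n).
Expanding and collecting terms gives p(n) = n² + 5n.
Check: p(-1) = -4. ✓

p(n) = n^2 + 5n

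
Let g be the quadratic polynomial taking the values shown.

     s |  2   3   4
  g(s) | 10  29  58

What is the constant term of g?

Write g(s) = as^2 + bs + c. Substituting each data point gives a linear system:
  4a + 2b + c = 10
  9a + 3b + c = 29
  16a + 4b + c = 58
Solving the system yields a = 5, b = -6, c = 2.
So g(s) = 5s^2 - 6s + 2.
The constant term is 2.

2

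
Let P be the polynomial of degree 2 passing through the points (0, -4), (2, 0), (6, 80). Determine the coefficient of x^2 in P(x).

Write P(x) = ax^2 + bx + c. Substituting each data point gives a linear system:
  c = -4
  4a + 2b + c = 0
  36a + 6b + c = 80
Solving the system yields a = 3, b = -4, c = -4.
So P(x) = 3x^2 - 4x - 4.
The leading coefficient is 3.

3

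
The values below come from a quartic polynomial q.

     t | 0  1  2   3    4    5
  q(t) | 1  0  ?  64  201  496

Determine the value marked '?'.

13

The 5 known points determine the degree-4 polynomial uniquely.
Write q(t) = at^4 + bt^3 + ct^2 + dt + e. Substituting each data point gives a linear system:
  e = 1
  a + b + c + d + e = 0
  81a + 27b + 9c + 3d + e = 64
  256a + 64b + 16c + 4d + e = 201
  625a + 125b + 25c + 5d + e = 496
Solving the system yields a = 1, b = -2, c = 6, d = -6, e = 1.
So q(t) = t⁴ - 2t³ + 6t² - 6t + 1.
Then q(2) = 13.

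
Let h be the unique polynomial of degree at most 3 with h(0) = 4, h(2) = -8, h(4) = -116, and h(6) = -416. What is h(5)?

-236

Forward differences of the values at s = 0, 2, 4, 6:
  h  : 4  -8  -116  -416
  Δ  : -12  -108  -300
  Δ^2: -96  -192
  Δ^3: -96
The third differences are constant, confirming degree 3.
Interpolating (Newton forward form) and evaluating at s = 5 gives h(5) = -236.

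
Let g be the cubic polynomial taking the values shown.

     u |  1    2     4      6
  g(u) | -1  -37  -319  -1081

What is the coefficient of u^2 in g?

Write g(u) = au^3 + bu^2 + cu + d. Substituting each data point gives a linear system:
  a + b + c + d = -1
  8a + 4b + 2c + d = -37
  64a + 16b + 4c + d = -319
  216a + 36b + 6c + d = -1081
Solving the system yields a = -5, b = 0, c = -1, d = 5.
So g(u) = -5u^3 - u + 5.
The coefficient of u^2 is 0.

0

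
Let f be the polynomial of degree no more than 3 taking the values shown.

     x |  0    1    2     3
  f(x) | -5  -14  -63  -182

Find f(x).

Write f(x) = ax^3 + bx^2 + cx + d. Substituting each data point gives a linear system:
  d = -5
  a + b + c + d = -14
  8a + 4b + 2c + d = -63
  27a + 9b + 3c + d = -182
Solving the system yields a = -5, b = -5, c = 1, d = -5.
So f(x) = -5x^3 - 5x^2 + x - 5.
Check: f(1) = -14. ✓

f(x) = -5x^3 - 5x^2 + x - 5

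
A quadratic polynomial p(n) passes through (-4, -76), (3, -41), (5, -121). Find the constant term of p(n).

Write p(n) = an^2 + bn + c. Substituting each data point gives a linear system:
  16a - 4b + c = -76
  9a + 3b + c = -41
  25a + 5b + c = -121
Solving the system yields a = -5, b = 0, c = 4.
So p(n) = -5n^2 + 4.
The constant term is 4.

4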